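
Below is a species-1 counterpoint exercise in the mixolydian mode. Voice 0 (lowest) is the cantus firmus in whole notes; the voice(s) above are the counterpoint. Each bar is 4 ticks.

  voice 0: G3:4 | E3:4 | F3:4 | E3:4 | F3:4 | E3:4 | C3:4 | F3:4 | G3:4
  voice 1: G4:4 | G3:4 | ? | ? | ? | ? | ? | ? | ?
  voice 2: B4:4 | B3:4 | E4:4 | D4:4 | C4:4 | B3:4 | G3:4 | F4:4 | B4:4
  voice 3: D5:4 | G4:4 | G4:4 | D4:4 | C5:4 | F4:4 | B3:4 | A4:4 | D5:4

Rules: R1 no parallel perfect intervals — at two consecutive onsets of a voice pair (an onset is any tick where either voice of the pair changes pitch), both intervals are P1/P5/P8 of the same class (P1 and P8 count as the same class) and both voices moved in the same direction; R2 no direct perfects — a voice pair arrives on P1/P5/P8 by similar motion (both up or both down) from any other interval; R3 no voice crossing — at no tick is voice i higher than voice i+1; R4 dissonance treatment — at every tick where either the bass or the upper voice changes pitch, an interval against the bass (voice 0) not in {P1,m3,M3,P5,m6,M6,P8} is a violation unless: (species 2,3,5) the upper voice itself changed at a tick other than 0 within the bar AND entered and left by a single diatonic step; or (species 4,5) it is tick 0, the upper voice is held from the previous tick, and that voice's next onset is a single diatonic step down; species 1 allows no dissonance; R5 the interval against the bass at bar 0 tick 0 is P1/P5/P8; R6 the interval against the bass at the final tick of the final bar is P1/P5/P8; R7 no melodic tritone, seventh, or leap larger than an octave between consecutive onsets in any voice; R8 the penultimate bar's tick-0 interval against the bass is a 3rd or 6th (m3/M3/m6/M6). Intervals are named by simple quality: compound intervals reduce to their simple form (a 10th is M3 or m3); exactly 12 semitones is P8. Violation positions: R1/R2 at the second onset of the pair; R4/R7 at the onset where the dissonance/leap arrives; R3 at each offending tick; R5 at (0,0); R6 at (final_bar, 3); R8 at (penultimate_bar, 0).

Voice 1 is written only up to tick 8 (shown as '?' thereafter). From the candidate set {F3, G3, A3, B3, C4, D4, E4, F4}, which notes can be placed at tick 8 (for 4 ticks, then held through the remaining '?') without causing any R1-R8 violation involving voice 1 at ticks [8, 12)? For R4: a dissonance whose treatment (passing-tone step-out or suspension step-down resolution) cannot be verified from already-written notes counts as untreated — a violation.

{D4, F3}

F3: legal
G3: violates R4
A3: violates R2
B3: violates R4
C4: violates R2
D4: legal
E4: violates R2,R4
F4: violates R2,R3,R7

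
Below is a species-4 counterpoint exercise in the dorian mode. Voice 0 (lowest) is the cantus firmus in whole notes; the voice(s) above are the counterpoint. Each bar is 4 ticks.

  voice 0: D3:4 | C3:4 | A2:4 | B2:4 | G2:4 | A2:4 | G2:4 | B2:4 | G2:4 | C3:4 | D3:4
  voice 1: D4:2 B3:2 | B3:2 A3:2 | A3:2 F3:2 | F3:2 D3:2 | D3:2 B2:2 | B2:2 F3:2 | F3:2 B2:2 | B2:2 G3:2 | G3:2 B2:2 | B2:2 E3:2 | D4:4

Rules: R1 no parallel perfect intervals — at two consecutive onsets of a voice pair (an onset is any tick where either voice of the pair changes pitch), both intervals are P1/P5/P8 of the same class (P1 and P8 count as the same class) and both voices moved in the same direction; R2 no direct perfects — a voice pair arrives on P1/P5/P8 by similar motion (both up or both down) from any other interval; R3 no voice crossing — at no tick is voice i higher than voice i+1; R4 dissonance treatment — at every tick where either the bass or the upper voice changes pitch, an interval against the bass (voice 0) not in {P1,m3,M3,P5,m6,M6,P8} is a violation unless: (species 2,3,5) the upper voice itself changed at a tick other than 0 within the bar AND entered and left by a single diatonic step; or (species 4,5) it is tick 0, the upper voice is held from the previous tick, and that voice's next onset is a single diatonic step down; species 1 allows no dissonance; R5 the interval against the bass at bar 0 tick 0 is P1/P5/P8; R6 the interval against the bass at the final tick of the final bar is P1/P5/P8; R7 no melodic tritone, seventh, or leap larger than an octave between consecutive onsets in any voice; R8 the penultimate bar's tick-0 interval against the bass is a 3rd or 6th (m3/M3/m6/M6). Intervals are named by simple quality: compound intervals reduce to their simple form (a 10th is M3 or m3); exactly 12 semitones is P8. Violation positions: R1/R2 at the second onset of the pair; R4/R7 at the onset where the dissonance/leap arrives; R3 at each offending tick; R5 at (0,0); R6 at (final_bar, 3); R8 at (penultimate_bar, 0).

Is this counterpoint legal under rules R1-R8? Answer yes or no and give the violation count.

No (11 violations)

bar 0: v0=D3 v1=D4 (P8)
bar 1: v0=C3 v1=B3 (M7)
bar 2: v0=A2 v1=A3 (P8)
bar 3: v0=B2 v1=F3 (TT)
bar 4: v0=G2 v1=D3 (P5)
bar 5: v0=A2 v1=B2 (M2)
bar 6: v0=G2 v1=F3 (m7)
bar 7: v0=B2 v1=B2 (P1)
bar 8: v0=G2 v1=G3 (P8)
bar 9: v0=C3 v1=B2 (m2)
bar 10: v0=D3 v1=D4 (P8)
  R4 @ bar3.0: B2/F3 TT untreated
  R4 @ bar5.0: A2/B2 M2 untreated
  R7 @ bar5.2: B2->F3 leap 6st
  R4 @ bar6.0: G2/F3 m7 untreated
  R7 @ bar6.2: F3->B2 leap 6st
  R3 @ bar9.0: C3 above B2
  R4 @ bar9.0: C3/B2 m2 untreated
  R8 @ bar9.0: penult m2 not 3rd/6th
  R3 @ bar9.1: C3 above B2
  R2 @ bar10.0: C3/E3 M3 -> D3/D4 P8 similar
  R7 @ bar10.0: E3->D4 leap 10st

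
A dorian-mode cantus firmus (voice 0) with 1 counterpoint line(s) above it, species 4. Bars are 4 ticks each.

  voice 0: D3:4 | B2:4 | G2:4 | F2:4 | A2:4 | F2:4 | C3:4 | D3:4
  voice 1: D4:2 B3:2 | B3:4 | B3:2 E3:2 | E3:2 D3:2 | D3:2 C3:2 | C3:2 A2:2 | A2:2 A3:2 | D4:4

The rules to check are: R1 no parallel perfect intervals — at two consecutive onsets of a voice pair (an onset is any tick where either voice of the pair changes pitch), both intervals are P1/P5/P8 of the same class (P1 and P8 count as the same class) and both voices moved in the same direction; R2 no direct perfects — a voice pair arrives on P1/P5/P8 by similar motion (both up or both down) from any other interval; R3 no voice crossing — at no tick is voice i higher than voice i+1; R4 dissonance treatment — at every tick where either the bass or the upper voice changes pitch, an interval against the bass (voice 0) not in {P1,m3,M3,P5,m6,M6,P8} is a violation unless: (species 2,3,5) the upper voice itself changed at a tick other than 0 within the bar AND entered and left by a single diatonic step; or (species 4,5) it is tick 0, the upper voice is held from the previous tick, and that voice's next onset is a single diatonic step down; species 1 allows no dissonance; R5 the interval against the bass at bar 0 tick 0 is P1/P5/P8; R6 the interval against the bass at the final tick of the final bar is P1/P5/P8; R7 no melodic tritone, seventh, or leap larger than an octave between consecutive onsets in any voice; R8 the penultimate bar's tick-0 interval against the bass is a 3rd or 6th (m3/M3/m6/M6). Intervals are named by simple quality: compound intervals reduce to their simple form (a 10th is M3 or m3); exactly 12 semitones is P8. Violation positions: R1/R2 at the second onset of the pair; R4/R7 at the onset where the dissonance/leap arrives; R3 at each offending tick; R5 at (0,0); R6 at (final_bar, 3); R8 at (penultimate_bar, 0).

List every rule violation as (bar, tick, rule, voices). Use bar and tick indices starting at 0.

bar 0: v0=D3 v1=D4 downbeat P8
bar 1: v0=B2 v1=B3 downbeat P8
bar 2: v0=G2 v1=B3 downbeat M3
bar 3: v0=F2 v1=E3 downbeat M7
bar 4: v0=A2 v1=D3 downbeat P4
bar 5: v0=F2 v1=C3 downbeat P5
bar 6: v0=C3 v1=A2 downbeat m3
bar 7: v0=D3 v1=D4 downbeat P8
  -> R3 @ bar 6 tick 0 v(0, 1): C3 above A2
  -> R3 @ bar 6 tick 1 v(0, 1): C3 above A2
  -> R2 @ bar 7 tick 0 v(0, 1): C3/A3 M6 -> D3/D4 P8 similar

(6, 0, R3, (0, 1))
(6, 1, R3, (0, 1))
(7, 0, R2, (0, 1))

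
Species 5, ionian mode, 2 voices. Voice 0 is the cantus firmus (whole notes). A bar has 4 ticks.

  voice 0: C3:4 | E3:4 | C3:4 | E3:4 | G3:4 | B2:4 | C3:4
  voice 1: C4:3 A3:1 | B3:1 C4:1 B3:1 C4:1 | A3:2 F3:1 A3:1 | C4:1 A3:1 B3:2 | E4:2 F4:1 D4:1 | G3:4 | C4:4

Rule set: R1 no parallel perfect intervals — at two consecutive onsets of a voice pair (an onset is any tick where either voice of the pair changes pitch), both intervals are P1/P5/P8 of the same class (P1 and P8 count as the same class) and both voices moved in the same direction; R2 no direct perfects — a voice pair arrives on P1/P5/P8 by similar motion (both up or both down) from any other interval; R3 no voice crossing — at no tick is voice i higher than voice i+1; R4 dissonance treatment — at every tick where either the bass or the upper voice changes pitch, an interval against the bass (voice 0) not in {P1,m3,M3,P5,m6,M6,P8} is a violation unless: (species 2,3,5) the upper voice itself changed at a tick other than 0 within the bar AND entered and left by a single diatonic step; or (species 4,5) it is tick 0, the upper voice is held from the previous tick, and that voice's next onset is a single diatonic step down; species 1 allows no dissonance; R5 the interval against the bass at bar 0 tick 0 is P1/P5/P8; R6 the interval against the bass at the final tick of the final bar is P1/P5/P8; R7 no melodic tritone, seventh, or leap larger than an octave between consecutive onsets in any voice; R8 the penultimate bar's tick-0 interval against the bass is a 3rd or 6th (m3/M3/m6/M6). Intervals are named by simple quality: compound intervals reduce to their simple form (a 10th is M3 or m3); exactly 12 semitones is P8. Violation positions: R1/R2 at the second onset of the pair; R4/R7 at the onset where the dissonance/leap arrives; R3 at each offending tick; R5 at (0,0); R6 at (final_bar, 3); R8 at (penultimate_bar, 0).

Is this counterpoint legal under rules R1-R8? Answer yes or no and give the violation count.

bar 0: v0=C3 v1=C4 (P8)
bar 1: v0=E3 v1=B3 (P5)
bar 2: v0=C3 v1=A3 (M6)
bar 3: v0=E3 v1=C4 (m6)
bar 4: v0=G3 v1=E4 (M6)
bar 5: v0=B2 v1=G3 (m6)
bar 6: v0=C3 v1=C4 (P8)
  R2 @ bar1.0: C3/A3 M6 -> E3/B3 P5 similar
  R4 @ bar2.2: C3/F3 P4 untreated
  R4 @ bar3.1: E3/A3 P4 untreated
  R4 @ bar4.2: G3/F4 m7 untreated
  R2 @ bar6.0: B2/G3 m6 -> C3/C4 P8 similar

No (5 violations)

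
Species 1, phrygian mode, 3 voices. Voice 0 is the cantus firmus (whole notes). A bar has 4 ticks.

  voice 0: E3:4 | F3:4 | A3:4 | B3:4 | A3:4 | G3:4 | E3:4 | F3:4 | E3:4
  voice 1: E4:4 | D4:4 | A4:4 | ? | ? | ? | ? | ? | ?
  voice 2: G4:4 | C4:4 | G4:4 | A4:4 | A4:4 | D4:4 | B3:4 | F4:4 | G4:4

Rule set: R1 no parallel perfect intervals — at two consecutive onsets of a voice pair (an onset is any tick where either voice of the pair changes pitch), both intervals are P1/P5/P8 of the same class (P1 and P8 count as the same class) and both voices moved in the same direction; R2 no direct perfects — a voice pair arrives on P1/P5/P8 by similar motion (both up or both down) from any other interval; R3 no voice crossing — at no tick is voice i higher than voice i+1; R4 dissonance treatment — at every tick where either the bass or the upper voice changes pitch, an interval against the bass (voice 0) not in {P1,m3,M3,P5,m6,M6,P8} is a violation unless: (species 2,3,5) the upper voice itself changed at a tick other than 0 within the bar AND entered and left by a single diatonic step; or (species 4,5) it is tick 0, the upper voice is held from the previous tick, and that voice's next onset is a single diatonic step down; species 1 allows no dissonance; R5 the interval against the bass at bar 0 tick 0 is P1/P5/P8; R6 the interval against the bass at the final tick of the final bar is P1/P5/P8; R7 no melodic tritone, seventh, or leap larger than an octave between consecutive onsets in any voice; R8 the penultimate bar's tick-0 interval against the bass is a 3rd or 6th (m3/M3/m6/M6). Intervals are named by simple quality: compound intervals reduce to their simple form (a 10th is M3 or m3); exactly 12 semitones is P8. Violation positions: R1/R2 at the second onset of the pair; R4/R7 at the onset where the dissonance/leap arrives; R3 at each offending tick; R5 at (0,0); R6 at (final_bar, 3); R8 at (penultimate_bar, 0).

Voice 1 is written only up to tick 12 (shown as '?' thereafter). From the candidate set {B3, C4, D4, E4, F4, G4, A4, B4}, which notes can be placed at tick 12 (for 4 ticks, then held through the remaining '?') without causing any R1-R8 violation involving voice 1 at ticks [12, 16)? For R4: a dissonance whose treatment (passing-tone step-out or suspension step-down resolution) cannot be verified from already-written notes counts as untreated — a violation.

B3: violates R7
C4: violates R4
D4: legal
E4: violates R4
F4: violates R4
G4: legal
A4: violates R4
B4: violates R1,R3

{D4, G4}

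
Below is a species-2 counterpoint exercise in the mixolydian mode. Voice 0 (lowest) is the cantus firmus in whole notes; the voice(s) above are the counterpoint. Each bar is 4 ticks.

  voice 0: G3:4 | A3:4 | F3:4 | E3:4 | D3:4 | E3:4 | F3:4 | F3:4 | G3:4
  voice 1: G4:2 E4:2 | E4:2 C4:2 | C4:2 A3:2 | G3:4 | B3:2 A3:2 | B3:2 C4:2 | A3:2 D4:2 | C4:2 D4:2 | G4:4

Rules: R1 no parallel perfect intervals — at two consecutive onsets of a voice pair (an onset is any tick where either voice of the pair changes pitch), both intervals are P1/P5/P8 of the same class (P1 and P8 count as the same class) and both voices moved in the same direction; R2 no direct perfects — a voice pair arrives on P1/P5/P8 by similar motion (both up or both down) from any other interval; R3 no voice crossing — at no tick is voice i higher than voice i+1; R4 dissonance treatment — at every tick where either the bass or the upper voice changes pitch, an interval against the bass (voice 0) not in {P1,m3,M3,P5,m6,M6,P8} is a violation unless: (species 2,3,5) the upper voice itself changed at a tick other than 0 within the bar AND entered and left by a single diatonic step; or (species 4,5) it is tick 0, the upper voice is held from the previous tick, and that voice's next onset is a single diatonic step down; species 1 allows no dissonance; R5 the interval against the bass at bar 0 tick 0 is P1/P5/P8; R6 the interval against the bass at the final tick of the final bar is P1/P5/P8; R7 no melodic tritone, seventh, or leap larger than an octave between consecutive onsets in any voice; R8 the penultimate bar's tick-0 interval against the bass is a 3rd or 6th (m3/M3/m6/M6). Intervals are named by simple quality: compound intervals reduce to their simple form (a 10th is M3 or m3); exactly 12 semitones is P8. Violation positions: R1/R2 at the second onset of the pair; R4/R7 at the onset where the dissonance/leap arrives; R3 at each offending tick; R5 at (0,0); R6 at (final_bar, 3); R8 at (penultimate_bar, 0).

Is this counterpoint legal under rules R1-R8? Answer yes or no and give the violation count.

bar 0: v0=G3 v1=G4 (P8)
bar 1: v0=A3 v1=E4 (P5)
bar 2: v0=F3 v1=C4 (P5)
bar 3: v0=E3 v1=G3 (m3)
bar 4: v0=D3 v1=B3 (M6)
bar 5: v0=E3 v1=B3 (P5)
bar 6: v0=F3 v1=A3 (M3)
bar 7: v0=F3 v1=C4 (P5)
bar 8: v0=G3 v1=G4 (P8)
  R1 @ bar5.0: D3/A3 P5 -> E3/B3 P5 similar
  R8 @ bar7.0: penult P5 not 3rd/6th
  R2 @ bar8.0: F3/D4 M6 -> G3/G4 P8 similar

No (3 violations)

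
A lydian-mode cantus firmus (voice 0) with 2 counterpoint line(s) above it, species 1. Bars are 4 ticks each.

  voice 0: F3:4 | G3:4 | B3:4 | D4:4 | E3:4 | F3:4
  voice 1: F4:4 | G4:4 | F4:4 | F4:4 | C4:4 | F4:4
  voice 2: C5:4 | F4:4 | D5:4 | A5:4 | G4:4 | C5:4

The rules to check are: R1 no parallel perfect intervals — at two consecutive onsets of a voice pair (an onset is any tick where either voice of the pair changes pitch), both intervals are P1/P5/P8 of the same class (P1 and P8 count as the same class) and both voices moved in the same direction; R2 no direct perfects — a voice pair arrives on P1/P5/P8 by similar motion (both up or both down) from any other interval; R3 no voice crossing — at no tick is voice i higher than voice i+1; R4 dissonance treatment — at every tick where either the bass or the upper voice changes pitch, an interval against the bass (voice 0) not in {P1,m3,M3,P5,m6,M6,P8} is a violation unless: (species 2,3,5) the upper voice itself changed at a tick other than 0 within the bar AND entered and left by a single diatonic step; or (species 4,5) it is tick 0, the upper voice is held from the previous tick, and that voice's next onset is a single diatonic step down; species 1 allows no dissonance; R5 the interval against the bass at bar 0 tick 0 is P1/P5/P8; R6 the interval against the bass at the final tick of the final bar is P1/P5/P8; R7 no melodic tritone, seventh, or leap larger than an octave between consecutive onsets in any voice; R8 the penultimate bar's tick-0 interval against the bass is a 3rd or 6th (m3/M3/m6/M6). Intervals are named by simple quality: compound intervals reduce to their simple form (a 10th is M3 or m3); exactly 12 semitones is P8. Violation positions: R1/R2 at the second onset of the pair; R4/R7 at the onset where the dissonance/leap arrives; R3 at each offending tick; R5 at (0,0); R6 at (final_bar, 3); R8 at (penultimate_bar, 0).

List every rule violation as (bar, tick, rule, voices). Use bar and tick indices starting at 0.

bar 0: v0=F3 v1=F4 v2=C5 downbeat P5
bar 1: v0=G3 v1=G4 v2=F4 downbeat m7
bar 2: v0=B3 v1=F4 v2=D5 downbeat m3
bar 3: v0=D4 v1=F4 v2=A5 downbeat P5
bar 4: v0=E3 v1=C4 v2=G4 downbeat m3
bar 5: v0=F3 v1=F4 v2=C5 downbeat P5
  -> R1 @ bar 1 tick 0 v(0, 1): F3/F4 P8 -> G3/G4 P8 similar
  -> R3 @ bar 1 tick 0 v(1, 2): G4 above F4
  -> R4 @ bar 1 tick 0 v(0, 2): G3/F4 m7 untreated
  -> R3 @ bar 1 tick 1 v(1, 2): G4 above F4
  -> R3 @ bar 1 tick 2 v(1, 2): G4 above F4
  -> R3 @ bar 1 tick 3 v(1, 2): G4 above F4
  -> R4 @ bar 2 tick 0 v(0, 1): B3/F4 TT untreated
  -> R2 @ bar 3 tick 0 v(0, 2): B3/D5 m3 -> D4/A5 P5 similar
  -> R2 @ bar 4 tick 0 v(1, 2): F4/A5 M3 -> C4/G4 P5 similar
  -> R7 @ bar 4 tick 0 v(0,): D4->E3 leap 10st
  -> R7 @ bar 4 tick 0 v(2,): A5->G4 leap 14st
  -> R1 @ bar 5 tick 0 v(1, 2): C4/G4 P5 -> F4/C5 P5 similar
  -> R2 @ bar 5 tick 0 v(0, 1): E3/C4 m6 -> F3/F4 P8 similar
  -> R2 @ bar 5 tick 0 v(0, 2): E3/G4 m3 -> F3/C5 P5 similar

(1, 0, R1, (0, 1))
(1, 0, R3, (1, 2))
(1, 0, R4, (0, 2))
(1, 1, R3, (1, 2))
(1, 2, R3, (1, 2))
(1, 3, R3, (1, 2))
(2, 0, R4, (0, 1))
(3, 0, R2, (0, 2))
(4, 0, R2, (1, 2))
(4, 0, R7, (0,))
(4, 0, R7, (2,))
(5, 0, R1, (1, 2))
(5, 0, R2, (0, 1))
(5, 0, R2, (0, 2))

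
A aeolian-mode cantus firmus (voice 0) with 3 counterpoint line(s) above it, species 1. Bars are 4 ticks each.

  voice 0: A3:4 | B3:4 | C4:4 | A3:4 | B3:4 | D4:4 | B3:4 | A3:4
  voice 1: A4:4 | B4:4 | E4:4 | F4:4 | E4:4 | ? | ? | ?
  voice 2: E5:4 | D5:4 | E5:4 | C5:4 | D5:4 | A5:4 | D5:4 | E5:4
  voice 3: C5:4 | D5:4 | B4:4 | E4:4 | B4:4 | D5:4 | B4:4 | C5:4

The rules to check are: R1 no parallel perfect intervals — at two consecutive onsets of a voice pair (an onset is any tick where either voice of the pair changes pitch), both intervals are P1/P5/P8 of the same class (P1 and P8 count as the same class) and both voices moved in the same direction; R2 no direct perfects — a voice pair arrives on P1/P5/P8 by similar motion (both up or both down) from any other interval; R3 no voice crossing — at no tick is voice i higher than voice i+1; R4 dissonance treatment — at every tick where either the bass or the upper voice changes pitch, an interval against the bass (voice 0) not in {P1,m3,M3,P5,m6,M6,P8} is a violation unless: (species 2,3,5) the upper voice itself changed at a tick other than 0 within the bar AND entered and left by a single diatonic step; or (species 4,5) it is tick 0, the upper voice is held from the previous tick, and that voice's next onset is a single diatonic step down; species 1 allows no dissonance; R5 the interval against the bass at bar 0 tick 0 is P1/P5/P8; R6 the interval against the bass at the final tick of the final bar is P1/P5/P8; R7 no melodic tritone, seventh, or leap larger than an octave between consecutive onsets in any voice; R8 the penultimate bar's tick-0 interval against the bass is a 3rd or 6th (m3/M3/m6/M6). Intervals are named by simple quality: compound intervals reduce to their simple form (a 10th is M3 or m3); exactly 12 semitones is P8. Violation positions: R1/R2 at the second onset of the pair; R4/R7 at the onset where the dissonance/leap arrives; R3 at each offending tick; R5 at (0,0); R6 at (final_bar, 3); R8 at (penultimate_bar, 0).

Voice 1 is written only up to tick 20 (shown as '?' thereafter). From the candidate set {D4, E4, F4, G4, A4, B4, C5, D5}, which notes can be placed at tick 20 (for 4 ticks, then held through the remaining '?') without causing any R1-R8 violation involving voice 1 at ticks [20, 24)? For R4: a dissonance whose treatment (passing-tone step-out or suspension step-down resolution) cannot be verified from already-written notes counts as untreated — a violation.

D4: legal
E4: violates R4
F4: legal
G4: violates R1,R4
A4: violates R2
B4: legal
C5: violates R4
D5: violates R2,R7

{B4, D4, F4}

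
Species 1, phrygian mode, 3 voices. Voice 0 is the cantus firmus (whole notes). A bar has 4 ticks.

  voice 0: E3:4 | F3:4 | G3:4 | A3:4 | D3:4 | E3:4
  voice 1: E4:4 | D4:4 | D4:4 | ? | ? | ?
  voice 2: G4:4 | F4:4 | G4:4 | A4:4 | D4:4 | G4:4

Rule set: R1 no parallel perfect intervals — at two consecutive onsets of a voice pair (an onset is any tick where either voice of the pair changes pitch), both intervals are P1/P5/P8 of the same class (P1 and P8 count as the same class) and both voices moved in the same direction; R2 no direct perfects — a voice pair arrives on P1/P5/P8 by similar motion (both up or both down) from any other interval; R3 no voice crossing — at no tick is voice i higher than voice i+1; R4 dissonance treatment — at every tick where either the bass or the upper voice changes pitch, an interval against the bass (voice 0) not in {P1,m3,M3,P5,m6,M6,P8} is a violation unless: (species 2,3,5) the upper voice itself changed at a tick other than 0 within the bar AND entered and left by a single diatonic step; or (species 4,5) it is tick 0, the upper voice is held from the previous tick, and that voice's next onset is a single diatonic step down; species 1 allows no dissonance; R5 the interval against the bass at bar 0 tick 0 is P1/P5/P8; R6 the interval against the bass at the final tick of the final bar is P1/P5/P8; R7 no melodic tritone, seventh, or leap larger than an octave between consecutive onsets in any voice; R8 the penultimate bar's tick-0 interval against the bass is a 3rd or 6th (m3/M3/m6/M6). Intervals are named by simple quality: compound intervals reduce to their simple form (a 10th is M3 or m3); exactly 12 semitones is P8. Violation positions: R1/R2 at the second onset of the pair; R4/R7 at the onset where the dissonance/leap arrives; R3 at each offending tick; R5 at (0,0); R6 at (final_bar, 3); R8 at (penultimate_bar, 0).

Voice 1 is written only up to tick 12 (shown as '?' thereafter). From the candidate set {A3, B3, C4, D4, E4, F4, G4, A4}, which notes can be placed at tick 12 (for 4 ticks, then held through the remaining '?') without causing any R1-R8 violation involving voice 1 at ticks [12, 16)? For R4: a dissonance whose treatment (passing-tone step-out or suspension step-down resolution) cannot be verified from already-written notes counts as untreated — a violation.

{A3, C4, F4}

A3: legal
B3: violates R4
C4: legal
D4: violates R4
E4: violates R1
F4: legal
G4: violates R4
A4: violates R2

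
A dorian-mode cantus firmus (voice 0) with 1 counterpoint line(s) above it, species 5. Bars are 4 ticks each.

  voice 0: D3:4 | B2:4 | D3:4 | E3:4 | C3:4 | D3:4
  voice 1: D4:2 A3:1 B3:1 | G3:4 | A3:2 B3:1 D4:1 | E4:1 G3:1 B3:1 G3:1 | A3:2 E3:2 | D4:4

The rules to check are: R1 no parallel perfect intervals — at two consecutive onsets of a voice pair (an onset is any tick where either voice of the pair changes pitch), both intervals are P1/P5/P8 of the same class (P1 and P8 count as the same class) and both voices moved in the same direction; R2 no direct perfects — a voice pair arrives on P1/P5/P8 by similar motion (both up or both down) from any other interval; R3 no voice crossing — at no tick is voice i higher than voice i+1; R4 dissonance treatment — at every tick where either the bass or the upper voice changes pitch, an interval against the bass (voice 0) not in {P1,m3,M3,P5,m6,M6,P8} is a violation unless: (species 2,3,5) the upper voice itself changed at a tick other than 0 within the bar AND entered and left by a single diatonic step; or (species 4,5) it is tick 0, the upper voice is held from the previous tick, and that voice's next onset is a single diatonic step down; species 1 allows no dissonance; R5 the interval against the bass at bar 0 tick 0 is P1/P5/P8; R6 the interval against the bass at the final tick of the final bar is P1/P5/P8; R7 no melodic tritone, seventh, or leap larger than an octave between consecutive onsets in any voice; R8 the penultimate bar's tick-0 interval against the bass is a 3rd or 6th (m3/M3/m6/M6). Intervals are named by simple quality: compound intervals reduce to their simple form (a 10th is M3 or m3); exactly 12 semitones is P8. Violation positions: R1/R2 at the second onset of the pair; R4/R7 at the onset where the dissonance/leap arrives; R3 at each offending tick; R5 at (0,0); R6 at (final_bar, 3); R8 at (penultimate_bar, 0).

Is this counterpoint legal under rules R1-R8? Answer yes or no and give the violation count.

bar 0: v0=D3 v1=D4 (P8)
bar 1: v0=B2 v1=G3 (m6)
bar 2: v0=D3 v1=A3 (P5)
bar 3: v0=E3 v1=E4 (P8)
bar 4: v0=C3 v1=A3 (M6)
bar 5: v0=D3 v1=D4 (P8)
  R2 @ bar2.0: B2/G3 m6 -> D3/A3 P5 similar
  R1 @ bar3.0: D3/D4 P8 -> E3/E4 P8 similar
  R2 @ bar5.0: C3/E3 M3 -> D3/D4 P8 similar
  R7 @ bar5.0: E3->D4 leap 10st

No (4 violations)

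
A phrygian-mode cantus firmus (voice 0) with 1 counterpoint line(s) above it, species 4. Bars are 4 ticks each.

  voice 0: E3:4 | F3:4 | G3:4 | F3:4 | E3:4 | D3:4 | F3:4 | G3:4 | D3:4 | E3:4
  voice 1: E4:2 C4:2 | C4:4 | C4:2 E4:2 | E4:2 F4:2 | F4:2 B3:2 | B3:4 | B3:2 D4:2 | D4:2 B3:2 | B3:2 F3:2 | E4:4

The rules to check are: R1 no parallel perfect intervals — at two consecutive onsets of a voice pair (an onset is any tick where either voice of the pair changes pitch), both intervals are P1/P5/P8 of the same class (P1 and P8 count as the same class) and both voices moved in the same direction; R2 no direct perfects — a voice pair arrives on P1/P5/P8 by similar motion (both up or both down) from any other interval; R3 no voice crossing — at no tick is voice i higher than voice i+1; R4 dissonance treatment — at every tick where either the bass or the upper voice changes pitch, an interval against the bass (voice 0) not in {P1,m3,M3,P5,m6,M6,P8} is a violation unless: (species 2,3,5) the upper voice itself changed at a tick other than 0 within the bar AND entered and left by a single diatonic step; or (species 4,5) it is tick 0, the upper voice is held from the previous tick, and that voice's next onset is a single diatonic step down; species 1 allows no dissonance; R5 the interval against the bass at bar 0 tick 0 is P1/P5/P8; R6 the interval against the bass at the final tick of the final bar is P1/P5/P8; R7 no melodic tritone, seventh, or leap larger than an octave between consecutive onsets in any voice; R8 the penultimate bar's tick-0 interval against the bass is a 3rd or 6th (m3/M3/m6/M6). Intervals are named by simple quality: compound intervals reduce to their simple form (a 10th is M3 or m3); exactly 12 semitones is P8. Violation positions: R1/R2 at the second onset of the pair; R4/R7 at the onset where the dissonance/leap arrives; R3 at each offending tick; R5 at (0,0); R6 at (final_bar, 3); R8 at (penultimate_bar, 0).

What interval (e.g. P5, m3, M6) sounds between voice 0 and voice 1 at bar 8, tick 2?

m3

voice 0=D3 voice 1=F3 -> m3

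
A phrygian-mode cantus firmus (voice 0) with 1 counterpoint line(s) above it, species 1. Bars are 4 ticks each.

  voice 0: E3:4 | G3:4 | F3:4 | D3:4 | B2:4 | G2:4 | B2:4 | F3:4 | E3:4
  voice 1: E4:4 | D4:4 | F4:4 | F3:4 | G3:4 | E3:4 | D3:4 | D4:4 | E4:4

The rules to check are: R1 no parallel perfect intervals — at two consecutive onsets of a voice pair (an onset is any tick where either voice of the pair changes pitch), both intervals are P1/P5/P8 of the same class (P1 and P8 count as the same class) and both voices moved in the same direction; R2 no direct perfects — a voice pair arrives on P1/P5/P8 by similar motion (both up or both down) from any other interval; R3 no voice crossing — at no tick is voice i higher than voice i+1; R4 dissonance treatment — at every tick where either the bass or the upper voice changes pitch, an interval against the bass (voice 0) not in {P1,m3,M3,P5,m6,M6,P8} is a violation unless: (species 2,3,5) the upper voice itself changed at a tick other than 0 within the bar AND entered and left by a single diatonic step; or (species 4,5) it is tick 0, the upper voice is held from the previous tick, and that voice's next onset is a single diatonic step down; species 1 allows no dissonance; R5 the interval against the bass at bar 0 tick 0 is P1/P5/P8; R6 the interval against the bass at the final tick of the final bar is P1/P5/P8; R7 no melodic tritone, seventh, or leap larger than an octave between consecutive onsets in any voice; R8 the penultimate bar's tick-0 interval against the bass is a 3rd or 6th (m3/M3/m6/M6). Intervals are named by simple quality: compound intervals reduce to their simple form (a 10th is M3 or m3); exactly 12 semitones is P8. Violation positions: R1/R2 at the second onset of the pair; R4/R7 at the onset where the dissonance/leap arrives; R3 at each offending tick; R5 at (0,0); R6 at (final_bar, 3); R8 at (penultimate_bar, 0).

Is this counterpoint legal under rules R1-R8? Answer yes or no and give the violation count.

No (1 violations)

bar 0: v0=E3 v1=E4 (P8)
bar 1: v0=G3 v1=D4 (P5)
bar 2: v0=F3 v1=F4 (P8)
bar 3: v0=D3 v1=F3 (m3)
bar 4: v0=B2 v1=G3 (m6)
bar 5: v0=G2 v1=E3 (M6)
bar 6: v0=B2 v1=D3 (m3)
bar 7: v0=F3 v1=D4 (M6)
bar 8: v0=E3 v1=E4 (P8)
  R7 @ bar7.0: B2->F3 leap 6st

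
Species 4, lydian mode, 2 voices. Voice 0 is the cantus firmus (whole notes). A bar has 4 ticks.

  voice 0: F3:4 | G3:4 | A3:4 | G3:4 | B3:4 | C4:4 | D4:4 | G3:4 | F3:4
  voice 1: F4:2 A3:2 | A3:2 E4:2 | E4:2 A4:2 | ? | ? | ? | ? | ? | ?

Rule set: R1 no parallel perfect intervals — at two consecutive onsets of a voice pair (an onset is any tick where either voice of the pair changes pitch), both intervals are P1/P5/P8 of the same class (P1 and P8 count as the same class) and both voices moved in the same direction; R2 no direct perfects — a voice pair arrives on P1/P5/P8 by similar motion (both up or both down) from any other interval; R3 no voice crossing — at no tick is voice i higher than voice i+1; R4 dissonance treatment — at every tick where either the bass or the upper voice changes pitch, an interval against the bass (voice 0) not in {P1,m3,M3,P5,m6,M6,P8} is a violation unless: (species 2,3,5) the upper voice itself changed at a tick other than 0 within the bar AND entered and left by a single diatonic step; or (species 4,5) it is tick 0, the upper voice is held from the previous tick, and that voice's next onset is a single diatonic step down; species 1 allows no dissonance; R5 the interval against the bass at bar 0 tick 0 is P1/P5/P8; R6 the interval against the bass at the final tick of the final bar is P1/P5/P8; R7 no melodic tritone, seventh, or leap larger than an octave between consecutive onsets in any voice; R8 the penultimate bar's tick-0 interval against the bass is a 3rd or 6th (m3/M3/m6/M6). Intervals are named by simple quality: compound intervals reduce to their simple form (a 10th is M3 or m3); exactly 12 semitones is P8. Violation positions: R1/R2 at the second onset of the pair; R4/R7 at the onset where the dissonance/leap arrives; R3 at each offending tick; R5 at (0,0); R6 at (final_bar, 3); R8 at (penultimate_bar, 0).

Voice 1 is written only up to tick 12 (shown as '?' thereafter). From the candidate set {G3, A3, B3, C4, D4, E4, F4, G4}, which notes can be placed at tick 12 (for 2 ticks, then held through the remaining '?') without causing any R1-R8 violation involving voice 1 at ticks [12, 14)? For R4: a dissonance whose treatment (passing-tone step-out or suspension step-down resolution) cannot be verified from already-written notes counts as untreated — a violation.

G3: violates R1,R7
A3: violates R4
B3: violates R7
C4: violates R4
D4: violates R2
E4: legal
F4: violates R4
G4: violates R1

{E4}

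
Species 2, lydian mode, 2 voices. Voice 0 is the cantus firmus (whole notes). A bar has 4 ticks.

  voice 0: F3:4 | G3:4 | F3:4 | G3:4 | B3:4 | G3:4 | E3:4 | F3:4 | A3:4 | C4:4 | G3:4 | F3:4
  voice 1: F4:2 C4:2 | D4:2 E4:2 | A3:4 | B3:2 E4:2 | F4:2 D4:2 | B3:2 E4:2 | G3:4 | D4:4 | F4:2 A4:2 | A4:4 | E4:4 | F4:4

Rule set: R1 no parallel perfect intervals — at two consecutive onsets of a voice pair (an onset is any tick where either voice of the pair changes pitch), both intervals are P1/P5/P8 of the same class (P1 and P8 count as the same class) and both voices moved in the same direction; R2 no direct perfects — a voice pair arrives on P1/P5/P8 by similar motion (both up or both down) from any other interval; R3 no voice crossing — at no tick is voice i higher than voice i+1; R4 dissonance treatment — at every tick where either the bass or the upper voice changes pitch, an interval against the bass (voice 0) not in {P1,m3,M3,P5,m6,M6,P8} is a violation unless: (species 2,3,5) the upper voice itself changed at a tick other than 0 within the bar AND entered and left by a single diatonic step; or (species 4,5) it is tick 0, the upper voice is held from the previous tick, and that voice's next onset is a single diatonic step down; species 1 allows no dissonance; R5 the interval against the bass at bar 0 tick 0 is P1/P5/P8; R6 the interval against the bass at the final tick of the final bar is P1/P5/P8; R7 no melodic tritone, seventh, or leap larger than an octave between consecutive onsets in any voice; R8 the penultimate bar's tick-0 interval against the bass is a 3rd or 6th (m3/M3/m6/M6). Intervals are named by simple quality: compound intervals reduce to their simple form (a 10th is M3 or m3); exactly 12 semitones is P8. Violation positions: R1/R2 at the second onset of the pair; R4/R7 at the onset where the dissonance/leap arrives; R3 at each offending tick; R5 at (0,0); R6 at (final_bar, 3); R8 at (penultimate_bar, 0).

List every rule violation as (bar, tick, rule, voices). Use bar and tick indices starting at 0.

bar 0: v0=F3 v1=F4 downbeat P8
bar 1: v0=G3 v1=D4 downbeat P5
bar 2: v0=F3 v1=A3 downbeat M3
bar 3: v0=G3 v1=B3 downbeat M3
bar 4: v0=B3 v1=F4 downbeat TT
bar 5: v0=G3 v1=B3 downbeat M3
bar 6: v0=E3 v1=G3 downbeat m3
bar 7: v0=F3 v1=D4 downbeat M6
bar 8: v0=A3 v1=F4 downbeat m6
bar 9: v0=C4 v1=A4 downbeat M6
bar 10: v0=G3 v1=E4 downbeat M6
bar 11: v0=F3 v1=F4 downbeat P8
  -> R1 @ bar 1 tick 0 v(0, 1): F3/C4 P5 -> G3/D4 P5 similar
  -> R4 @ bar 4 tick 0 v(0, 1): B3/F4 TT untreated

(1, 0, R1, (0, 1))
(4, 0, R4, (0, 1))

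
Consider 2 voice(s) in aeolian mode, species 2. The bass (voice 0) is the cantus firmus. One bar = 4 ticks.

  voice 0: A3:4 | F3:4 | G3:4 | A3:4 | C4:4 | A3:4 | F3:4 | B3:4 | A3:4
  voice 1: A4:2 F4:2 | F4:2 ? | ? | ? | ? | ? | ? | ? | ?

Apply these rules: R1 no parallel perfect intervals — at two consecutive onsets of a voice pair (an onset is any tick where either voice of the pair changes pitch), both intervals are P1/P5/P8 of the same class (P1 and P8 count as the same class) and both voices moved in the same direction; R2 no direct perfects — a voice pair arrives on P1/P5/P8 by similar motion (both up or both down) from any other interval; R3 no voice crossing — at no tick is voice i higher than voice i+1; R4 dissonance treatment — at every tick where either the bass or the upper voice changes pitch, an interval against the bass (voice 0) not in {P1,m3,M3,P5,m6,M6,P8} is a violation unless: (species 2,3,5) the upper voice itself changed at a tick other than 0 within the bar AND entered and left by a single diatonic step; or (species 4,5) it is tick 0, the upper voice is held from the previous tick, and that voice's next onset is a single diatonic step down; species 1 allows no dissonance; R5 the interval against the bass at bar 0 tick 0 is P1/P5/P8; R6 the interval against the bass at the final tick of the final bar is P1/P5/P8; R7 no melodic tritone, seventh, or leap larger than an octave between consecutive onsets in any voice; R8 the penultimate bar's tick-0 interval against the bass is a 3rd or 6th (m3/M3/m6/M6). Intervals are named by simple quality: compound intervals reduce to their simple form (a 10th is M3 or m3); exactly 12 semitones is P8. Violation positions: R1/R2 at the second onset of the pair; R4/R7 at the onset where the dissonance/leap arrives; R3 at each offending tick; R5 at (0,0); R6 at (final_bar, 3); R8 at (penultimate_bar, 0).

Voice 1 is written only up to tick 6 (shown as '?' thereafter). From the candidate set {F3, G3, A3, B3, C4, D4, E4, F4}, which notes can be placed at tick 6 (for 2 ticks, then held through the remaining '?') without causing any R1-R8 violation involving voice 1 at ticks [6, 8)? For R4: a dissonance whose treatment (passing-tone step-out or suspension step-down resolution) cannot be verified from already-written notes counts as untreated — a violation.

F3: legal
G3: violates R4,R7
A3: legal
B3: violates R4,R7
C4: legal
D4: legal
E4: violates R4
F4: legal

{A3, C4, D4, F3, F4}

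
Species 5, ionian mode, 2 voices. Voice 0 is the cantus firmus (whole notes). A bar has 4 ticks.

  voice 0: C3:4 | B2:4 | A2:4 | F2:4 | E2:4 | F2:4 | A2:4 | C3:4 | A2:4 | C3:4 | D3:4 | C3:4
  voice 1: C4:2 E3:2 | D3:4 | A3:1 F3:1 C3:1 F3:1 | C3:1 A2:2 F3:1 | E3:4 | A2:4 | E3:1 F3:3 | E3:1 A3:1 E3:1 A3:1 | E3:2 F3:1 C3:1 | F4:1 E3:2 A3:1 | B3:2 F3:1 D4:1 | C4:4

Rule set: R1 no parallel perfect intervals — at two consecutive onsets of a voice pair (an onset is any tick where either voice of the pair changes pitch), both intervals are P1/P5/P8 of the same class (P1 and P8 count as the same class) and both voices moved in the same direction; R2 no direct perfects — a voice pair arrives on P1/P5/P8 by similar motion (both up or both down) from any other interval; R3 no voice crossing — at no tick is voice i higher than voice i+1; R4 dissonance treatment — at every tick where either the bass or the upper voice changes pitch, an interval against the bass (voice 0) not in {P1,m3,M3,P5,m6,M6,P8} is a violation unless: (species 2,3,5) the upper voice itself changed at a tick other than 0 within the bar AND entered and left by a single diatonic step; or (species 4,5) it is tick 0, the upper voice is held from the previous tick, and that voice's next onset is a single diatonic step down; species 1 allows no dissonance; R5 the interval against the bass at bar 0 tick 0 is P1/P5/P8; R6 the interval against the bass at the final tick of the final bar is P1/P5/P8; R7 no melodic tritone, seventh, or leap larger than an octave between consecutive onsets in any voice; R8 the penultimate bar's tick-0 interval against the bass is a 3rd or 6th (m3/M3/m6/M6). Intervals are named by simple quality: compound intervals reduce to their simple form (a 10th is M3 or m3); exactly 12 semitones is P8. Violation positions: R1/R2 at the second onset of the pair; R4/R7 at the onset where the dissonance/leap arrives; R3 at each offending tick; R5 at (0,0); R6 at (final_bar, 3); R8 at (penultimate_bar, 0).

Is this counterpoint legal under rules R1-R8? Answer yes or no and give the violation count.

bar 0: v0=C3 v1=C4 (P8)
bar 1: v0=B2 v1=D3 (m3)
bar 2: v0=A2 v1=A3 (P8)
bar 3: v0=F2 v1=C3 (P5)
bar 4: v0=E2 v1=E3 (P8)
bar 5: v0=F2 v1=A2 (M3)
bar 6: v0=A2 v1=E3 (P5)
bar 7: v0=C3 v1=E3 (M3)
bar 8: v0=A2 v1=E3 (P5)
bar 9: v0=C3 v1=F4 (P4)
bar 10: v0=D3 v1=B3 (M6)
bar 11: v0=C3 v1=C4 (P8)
  R2 @ bar3.0: A2/F3 m6 -> F2/C3 P5 similar
  R1 @ bar4.0: F2/F3 P8 -> E2/E3 P8 similar
  R2 @ bar6.0: F2/A2 M3 -> A2/E3 P5 similar
  R2 @ bar8.0: C3/A3 M6 -> A2/E3 P5 similar
  R4 @ bar9.0: C3/F4 P4 untreated
  R7 @ bar9.0: C3->F4 leap 17st
  R7 @ bar9.1: F4->E3 leap 13st
  R7 @ bar10.2: B3->F3 leap 6st
  R1 @ bar11.0: D3/D4 P8 -> C3/C4 P8 similar

No (9 violations)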